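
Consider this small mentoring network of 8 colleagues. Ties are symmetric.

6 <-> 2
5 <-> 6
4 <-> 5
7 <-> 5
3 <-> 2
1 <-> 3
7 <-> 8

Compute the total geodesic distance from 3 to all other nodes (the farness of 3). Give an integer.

20

Distances from 3: 1:1, 2:1, 4:4, 5:3, 6:2, 7:4, 8:5.
Sum = 1 + 1 + 4 + 3 + 2 + 4 + 5 = 20.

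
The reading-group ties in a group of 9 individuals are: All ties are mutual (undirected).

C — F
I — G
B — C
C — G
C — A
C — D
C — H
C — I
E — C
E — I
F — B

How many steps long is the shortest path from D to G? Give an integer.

2

One shortest route is D – C – G, which uses 2 edges, and D and G are not directly tied, so nothing shorter exists. So d(D,G) = 2.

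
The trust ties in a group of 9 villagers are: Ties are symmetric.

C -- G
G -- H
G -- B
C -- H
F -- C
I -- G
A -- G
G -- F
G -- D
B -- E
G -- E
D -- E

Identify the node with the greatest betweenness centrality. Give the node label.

G

Unnormalized betweenness of each node: A:0, B:0, C:1/2, D:0, E:1/2, F:0, G:23, H:0, I:0.
G has the largest value, 23, making it the main broker — the node through which the most shortest paths run.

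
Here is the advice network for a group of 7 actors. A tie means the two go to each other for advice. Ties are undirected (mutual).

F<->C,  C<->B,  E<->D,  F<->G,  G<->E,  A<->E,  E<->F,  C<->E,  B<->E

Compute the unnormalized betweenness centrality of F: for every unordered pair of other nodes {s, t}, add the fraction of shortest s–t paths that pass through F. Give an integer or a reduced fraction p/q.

Pairs whose geodesics pass through F — C–G: 1/2.
All other pairs contribute 0.
Summing the contributions gives betweenness(F) = 1/2.

1/2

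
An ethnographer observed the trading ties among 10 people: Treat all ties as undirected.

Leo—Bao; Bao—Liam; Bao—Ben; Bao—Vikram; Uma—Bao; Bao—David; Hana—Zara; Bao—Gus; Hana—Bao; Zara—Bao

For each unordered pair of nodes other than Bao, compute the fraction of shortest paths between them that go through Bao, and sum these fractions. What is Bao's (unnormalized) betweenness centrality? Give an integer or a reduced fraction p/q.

35

Pairs whose geodesics pass through Bao — Zara–Liam: 1; Zara–Ben: 1; Zara–Gus: 1; Zara–Vikram: 1; Zara–David: 1; Zara–Uma: 1; Zara–Leo: 1; Liam–Ben: 1; Liam–Hana: 1; Liam–Gus: 1; Liam–Vikram: 1; Liam–David: 1; Liam–Uma: 1; Liam–Leo: 1 … (+21 more pairs).
All other pairs contribute 0.
Summing the contributions gives betweenness(Bao) = 35.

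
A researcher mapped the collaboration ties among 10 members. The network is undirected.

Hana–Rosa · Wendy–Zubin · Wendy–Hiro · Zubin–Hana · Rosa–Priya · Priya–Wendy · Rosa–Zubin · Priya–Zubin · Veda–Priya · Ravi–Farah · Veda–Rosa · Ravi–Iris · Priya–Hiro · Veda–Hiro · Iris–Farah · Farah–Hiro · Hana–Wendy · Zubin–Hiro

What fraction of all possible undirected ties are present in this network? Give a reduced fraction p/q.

2/5

There are 18 edges and 10 nodes, so the maximum possible is C(10,2) = 45.
Density = 18/45 = 2/5.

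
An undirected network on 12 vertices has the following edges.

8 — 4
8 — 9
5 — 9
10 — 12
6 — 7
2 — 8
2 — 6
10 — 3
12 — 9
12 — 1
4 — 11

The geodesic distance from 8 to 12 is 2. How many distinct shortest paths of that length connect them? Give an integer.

The shortest distance is 2, and the only length-2 path is 8–9–12. So there is exactly 1 shortest path.

1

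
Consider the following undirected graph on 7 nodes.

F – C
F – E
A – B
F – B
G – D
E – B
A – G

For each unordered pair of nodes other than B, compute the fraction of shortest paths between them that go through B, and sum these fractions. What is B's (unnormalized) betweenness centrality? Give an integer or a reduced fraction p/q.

9

Pairs whose geodesics pass through B — E–G: 1; E–D: 1; E–A: 1; G–F: 1; G–C: 1; F–D: 1; F–A: 1; C–D: 1; C–A: 1.
All other pairs contribute 0.
Summing the contributions gives betweenness(B) = 9.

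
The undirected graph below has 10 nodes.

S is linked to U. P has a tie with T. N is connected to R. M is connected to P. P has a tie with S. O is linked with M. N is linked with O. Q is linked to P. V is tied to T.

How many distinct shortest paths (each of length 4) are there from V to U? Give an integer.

1

The shortest distance is 4, and the only length-4 path is V–T–P–S–U. So there is exactly 1 shortest path.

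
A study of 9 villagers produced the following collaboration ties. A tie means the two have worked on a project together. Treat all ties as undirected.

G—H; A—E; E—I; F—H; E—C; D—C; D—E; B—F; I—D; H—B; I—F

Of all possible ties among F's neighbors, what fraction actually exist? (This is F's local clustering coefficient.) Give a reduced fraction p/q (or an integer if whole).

F's neighbors: B, H, and I (k = 3).
Possible neighbor pairs: C(3,2) = 3. Edges among them: B–H → e = 1.
Clustering(F) = 1/3.

1/3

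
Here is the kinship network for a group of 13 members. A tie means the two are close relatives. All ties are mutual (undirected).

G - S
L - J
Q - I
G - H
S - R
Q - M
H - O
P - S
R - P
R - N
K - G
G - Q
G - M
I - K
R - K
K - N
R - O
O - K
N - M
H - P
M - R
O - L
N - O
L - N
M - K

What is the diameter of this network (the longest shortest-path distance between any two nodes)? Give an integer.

4

Eccentricity of each node (its greatest distance to any other): G:4, H:3, I:4, J:4, K:3, L:3, M:3, N:2, O:3, P:4, Q:4, R:3, S:4.
The maximum eccentricity is 4, realized for instance by the pair P–J via P – R – N – L – J. So the diameter is 4.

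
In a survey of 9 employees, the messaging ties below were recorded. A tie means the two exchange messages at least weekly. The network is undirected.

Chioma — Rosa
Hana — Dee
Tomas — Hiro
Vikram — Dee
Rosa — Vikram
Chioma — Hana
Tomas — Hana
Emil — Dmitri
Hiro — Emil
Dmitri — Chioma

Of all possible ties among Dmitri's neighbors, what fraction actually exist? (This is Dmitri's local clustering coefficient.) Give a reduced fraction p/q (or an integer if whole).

Dmitri's neighbors: Chioma and Emil (k = 2).
Possible neighbor pairs: C(2,2) = 1. Edges among them: none → e = 0.
Clustering(Dmitri) = 0/1.

0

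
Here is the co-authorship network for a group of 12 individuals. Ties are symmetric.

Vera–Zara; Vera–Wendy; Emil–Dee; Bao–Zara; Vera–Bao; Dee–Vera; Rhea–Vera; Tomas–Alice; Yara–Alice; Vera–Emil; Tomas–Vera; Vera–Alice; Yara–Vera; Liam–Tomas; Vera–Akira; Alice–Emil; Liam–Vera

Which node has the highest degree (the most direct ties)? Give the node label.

Vera

Degrees — Akira:1, Alice:4, Bao:2, Dee:2, Emil:3, Liam:2, Rhea:1, Tomas:3, Vera:11, Wendy:1, Yara:2, Zara:2.
The maximum is 11, attained only by Vera.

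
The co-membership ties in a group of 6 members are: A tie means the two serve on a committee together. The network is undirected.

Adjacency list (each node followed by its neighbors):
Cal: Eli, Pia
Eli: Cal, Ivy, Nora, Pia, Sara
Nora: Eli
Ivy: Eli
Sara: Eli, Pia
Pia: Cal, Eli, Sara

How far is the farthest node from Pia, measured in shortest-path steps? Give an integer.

2

Distances from Pia: Cal:1, Eli:1, Ivy:2, Nora:2, Sara:1.
The largest is 2 (to Nora and Ivy), so the eccentricity of Pia is 2.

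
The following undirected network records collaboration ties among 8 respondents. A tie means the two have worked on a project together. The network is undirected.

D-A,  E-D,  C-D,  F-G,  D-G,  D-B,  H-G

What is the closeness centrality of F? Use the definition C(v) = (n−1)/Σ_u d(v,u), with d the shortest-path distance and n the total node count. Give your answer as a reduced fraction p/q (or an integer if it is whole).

Distances from F: A:3, B:3, C:3, D:2, E:3, G:1, H:2. Sum = 17.
n = 8, so closeness = 7/17.

7/17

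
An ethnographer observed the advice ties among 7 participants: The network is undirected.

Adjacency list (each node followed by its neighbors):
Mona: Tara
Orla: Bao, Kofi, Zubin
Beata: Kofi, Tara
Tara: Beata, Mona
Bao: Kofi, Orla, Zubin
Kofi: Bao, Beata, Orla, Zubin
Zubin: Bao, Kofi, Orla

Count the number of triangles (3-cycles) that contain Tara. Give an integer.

0

Tara's neighbors are Beata and Mona, but none of them are tied to each other, so no triangle contains Tara.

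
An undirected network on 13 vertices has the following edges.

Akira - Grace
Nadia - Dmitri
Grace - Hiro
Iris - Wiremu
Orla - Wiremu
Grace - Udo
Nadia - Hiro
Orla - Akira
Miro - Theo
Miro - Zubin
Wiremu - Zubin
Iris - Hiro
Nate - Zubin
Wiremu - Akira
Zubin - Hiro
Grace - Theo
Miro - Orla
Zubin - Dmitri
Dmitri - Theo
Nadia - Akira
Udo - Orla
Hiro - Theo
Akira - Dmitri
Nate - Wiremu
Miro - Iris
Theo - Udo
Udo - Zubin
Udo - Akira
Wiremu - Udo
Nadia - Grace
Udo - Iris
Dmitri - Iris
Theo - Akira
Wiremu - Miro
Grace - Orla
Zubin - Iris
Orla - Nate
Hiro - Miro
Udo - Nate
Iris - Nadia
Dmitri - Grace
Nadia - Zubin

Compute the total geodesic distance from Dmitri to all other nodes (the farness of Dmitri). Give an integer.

18

Distances from Dmitri: Akira:1, Grace:1, Hiro:2, Iris:1, Miro:2, Nadia:1, Nate:2, Orla:2, Theo:1, Udo:2, Wiremu:2, Zubin:1.
Sum = 1 + 1 + 2 + 1 + 2 + 1 + 2 + 2 + 1 + 2 + 2 + 1 = 18.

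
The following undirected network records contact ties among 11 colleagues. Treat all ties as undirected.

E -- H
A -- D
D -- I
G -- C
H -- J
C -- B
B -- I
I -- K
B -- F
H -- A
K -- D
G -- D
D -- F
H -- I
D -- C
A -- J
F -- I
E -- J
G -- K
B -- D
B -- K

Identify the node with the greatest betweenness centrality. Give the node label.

D

Unnormalized betweenness of each node: A:22/3, B:9/4, C:1/3, D:46/3, E:0, F:0, G:1/3, H:29/3, I:11, J:4/3, K:17/12.
D has the largest value, 46/3, making it the main broker — the node through which the most shortest paths run.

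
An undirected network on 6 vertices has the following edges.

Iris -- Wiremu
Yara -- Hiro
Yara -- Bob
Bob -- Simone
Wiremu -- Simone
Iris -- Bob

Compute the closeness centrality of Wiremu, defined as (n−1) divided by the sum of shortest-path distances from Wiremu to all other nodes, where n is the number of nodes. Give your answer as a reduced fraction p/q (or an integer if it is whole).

5/11

Distances from Wiremu: Bob:2, Hiro:4, Iris:1, Simone:1, Yara:3. Sum = 11.
n = 6, so closeness = 5/11.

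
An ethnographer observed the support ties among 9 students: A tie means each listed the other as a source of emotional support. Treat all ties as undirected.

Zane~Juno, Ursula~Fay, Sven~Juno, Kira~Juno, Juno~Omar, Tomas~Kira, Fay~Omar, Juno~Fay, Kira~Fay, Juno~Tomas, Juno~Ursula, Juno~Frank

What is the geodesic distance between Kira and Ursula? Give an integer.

2

One shortest route is Kira – Juno – Ursula, which uses 2 edges, and Kira and Ursula are not directly tied, so nothing shorter exists. So d(Kira,Ursula) = 2.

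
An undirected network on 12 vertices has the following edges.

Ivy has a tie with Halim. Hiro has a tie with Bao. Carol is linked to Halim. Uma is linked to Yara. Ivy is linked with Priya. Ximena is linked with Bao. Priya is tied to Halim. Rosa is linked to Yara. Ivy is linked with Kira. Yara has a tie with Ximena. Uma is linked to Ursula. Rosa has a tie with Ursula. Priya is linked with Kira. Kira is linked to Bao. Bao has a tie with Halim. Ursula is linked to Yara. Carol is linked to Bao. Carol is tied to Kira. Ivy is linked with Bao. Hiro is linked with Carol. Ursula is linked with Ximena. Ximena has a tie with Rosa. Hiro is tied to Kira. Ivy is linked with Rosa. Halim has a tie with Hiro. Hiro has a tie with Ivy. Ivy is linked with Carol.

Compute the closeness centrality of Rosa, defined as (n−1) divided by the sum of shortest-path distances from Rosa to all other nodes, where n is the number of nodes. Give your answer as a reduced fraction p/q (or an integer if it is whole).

11/18

Distances from Rosa: Bao:2, Carol:2, Halim:2, Hiro:2, Ivy:1, Kira:2, Priya:2, Uma:2, Ursula:1, Ximena:1, Yara:1. Sum = 18.
n = 12, so closeness = 11/18.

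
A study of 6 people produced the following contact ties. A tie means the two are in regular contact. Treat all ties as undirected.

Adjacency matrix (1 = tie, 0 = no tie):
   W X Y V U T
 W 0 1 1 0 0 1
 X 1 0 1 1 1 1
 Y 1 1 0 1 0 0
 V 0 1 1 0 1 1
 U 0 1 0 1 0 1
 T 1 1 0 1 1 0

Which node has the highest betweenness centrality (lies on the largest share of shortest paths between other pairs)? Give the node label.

X

Unnormalized betweenness of each node: T:5/6, U:0, V:5/6, W:1/3, X:5/3, Y:1/3.
X has the largest value, 5/3, making it the main broker — the node through which the most shortest paths run.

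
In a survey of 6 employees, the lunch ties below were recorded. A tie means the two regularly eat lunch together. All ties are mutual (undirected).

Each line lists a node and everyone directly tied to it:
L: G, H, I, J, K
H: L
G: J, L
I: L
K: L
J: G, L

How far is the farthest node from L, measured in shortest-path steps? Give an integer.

Distances from L: G:1, H:1, I:1, J:1, K:1.
The largest is 1 (to I, H, G, K, and J), so the eccentricity of L is 1.

1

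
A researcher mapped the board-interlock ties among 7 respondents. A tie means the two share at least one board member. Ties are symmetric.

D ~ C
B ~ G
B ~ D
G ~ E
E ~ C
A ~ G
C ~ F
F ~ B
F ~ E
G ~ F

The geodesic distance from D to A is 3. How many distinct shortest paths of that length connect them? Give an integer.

1

The shortest distance is 3, and the only length-3 path is D–B–G–A. So there is exactly 1 shortest path.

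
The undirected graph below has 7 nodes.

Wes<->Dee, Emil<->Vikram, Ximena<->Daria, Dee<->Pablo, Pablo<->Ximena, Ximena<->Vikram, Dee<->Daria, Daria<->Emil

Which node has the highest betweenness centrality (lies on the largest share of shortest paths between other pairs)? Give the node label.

Unnormalized betweenness of each node: Daria:11/2, Dee:35/6, Emil:7/6, Pablo:5/3, Vikram:5/6, Wes:0, Ximena:4.
Dee has the largest value, 35/6, making it the main broker — the node through which the most shortest paths run.

Dee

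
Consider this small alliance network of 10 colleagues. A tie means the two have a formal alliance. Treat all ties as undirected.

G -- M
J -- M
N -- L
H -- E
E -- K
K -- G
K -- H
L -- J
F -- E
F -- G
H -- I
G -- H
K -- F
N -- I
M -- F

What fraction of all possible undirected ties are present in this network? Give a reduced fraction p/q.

There are 15 edges and 10 nodes, so the maximum possible is C(10,2) = 45.
Density = 15/45 = 1/3.

1/3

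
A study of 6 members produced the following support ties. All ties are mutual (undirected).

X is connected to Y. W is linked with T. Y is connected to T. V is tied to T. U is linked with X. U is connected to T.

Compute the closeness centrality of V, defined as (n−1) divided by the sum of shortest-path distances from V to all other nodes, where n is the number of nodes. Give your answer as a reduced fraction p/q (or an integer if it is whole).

Distances from V: T:1, U:2, W:2, X:3, Y:2. Sum = 10.
n = 6, so closeness = 5/10 = 1/2.

1/2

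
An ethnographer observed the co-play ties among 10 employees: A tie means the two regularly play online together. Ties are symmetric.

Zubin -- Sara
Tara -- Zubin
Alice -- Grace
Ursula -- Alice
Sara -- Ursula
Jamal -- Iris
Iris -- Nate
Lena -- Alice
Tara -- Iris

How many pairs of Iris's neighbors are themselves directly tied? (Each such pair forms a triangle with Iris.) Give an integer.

Iris's neighbors are Jamal, Nate, and Tara, but none of them are tied to each other, so no triangle contains Iris.

0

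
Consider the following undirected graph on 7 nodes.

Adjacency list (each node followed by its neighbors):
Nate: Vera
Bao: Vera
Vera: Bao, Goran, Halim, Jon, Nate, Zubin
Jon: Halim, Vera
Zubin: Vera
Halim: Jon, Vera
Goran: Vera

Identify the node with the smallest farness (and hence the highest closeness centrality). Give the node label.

Farness (sum of distances to all others) for each node — Bao:11, Goran:11, Halim:10, Jon:10, Nate:11, Vera:6, Zubin:11.
The smallest farness is 6, for Vera, so Vera has the highest closeness.

Vera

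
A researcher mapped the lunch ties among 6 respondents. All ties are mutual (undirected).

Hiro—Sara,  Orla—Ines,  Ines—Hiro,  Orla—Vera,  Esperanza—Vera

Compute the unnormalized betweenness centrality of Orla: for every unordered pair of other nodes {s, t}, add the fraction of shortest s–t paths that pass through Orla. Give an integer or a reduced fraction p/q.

6

Pairs whose geodesics pass through Orla — Sara–Vera: 1; Sara–Esperanza: 1; Hiro–Vera: 1; Hiro–Esperanza: 1; Vera–Ines: 1; Esperanza–Ines: 1.
All other pairs contribute 0.
Summing the contributions gives betweenness(Orla) = 6.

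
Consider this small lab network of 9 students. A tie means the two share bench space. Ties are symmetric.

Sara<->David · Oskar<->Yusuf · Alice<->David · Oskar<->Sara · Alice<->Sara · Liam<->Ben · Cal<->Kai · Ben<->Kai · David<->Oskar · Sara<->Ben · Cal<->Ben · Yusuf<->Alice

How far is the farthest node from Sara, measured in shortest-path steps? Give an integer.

Distances from Sara: Alice:1, Ben:1, Cal:2, David:1, Kai:2, Liam:2, Oskar:1, Yusuf:2.
The largest is 2 (to Yusuf, Kai, Liam, and Cal), so the eccentricity of Sara is 2.

2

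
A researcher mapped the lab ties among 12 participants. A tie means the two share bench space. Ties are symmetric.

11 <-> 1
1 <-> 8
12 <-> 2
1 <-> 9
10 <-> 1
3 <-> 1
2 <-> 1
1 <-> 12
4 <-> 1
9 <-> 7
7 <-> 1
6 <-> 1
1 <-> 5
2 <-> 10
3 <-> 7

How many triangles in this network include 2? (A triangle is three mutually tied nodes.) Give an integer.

2

2's neighbors: 1, 10, and 12.
Neighbor pairs that are themselves tied: 2–1–10; 2–1–12. Each forms one triangle with 2, for 2 in total.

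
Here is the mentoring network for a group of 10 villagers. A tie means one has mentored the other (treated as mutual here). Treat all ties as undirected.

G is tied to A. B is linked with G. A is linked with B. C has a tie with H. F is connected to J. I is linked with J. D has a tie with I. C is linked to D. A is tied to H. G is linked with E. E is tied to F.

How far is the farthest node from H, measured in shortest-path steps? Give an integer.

Distances from H: A:1, B:2, C:1, D:2, E:3, F:4, G:2, I:3, J:4.
The largest is 4 (to J and F), so the eccentricity of H is 4.

4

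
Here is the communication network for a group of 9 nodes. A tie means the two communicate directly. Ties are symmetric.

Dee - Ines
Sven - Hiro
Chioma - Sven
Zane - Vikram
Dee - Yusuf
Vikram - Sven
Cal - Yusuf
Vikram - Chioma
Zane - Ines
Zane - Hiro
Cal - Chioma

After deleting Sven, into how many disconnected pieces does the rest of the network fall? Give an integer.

Sven's neighbors (Chioma, Hiro, and Vikram) remain reachable from one another through other ties, so the rest of the network stays in one piece.

1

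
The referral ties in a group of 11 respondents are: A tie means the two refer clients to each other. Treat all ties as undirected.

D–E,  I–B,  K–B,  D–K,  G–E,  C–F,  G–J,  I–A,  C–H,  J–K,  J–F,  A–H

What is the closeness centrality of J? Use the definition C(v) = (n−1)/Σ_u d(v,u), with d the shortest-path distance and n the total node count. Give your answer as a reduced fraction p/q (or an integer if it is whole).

Distances from J: A:4, B:2, C:2, D:2, E:2, F:1, G:1, H:3, I:3, K:1. Sum = 21.
n = 11, so closeness = 10/21.

10/21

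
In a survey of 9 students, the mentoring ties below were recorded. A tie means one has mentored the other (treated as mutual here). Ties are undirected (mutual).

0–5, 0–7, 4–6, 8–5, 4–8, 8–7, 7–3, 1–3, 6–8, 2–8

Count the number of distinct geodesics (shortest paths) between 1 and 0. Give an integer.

1

The shortest distance is 3, and the only length-3 path is 1–3–7–0. So there is exactly 1 shortest path.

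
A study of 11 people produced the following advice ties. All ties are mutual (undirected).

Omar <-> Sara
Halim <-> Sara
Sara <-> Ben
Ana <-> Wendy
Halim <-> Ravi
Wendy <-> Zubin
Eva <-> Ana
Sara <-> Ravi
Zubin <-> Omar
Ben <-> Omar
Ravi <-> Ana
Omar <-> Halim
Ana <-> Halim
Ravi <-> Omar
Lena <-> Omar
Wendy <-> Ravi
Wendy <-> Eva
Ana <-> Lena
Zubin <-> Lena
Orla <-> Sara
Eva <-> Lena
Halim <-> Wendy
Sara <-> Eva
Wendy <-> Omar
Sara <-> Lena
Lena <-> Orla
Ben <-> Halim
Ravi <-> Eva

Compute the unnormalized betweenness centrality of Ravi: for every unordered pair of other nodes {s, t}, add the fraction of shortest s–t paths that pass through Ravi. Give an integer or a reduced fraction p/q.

11/8

Pairs whose geodesics pass through Ravi — Wendy–Sara: 1/4; Wendy–Orla: 1/8; Sara–Ana: 1/4; Eva–Omar: 1/4; Eva–Halim: 1/4; Omar–Ana: 1/4.
All other pairs contribute 0.
Summing the contributions gives betweenness(Ravi) = 11/8.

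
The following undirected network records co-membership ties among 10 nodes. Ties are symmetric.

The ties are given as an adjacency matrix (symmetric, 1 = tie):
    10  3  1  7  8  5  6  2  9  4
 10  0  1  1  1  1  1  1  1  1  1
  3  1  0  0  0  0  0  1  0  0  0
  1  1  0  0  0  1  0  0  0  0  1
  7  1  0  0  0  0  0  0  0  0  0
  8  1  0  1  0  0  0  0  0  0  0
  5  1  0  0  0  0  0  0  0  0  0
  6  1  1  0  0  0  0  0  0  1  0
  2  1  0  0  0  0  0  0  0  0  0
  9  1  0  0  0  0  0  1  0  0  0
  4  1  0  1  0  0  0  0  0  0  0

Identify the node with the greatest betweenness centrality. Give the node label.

10

Unnormalized betweenness of each node: 1:1/2, 2:0, 3:0, 4:0, 5:0, 6:1/2, 7:0, 8:0, 9:0, 10:31.
10 has the largest value, 31, making it the main broker — the node through which the most shortest paths run.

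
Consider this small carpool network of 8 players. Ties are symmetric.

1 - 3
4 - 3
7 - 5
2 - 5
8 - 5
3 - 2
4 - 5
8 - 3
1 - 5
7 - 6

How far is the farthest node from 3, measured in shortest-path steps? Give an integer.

Distances from 3: 1:1, 2:1, 4:1, 5:2, 6:4, 7:3, 8:1.
The largest is 4 (to 6), so the eccentricity of 3 is 4.

4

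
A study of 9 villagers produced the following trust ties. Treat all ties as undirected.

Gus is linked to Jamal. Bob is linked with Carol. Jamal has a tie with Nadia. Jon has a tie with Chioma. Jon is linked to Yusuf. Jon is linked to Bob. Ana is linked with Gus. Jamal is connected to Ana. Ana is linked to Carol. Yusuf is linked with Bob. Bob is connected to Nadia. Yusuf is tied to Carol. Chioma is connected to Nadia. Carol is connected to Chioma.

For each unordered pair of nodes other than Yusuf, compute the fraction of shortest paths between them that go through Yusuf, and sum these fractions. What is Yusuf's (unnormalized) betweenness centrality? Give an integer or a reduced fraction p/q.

Pairs whose geodesics pass through Yusuf — Gus–Jon: 1/5; Ana–Jon: 1/3; Carol–Jon: 1/3.
All other pairs contribute 0.
Summing the contributions gives betweenness(Yusuf) = 13/15.

13/15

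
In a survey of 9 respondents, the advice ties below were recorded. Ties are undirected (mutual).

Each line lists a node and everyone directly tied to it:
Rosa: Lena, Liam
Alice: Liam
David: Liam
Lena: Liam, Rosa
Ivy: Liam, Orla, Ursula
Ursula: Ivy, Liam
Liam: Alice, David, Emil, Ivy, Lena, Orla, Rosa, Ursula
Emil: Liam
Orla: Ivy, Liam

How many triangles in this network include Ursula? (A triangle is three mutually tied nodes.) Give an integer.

Ursula's neighbors: Ivy and Liam.
Neighbor pairs that are themselves tied: Ursula–Ivy–Liam. Each forms one triangle with Ursula, for 1 in total.

1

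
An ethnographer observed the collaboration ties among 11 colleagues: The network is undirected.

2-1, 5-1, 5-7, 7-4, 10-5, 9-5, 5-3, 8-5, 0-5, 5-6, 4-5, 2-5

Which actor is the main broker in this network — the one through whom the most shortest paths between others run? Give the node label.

5

Unnormalized betweenness of each node: 0:0, 1:0, 2:0, 3:0, 4:0, 5:43, 6:0, 7:0, 8:0, 9:0, 10:0.
5 has the largest value, 43, making it the main broker — the node through which the most shortest paths run.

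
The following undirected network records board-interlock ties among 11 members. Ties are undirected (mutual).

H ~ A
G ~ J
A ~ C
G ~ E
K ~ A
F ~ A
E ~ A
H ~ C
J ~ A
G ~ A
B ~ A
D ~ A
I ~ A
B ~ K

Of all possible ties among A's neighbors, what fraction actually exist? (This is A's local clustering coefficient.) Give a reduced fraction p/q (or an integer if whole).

A's neighbors: B, C, D, E, F, G, H, I, J, and K (k = 10).
Possible neighbor pairs: C(10,2) = 45. Edges among them: B–K, C–H, E–G, G–J → e = 4.
Clustering(A) = 4/45.

4/45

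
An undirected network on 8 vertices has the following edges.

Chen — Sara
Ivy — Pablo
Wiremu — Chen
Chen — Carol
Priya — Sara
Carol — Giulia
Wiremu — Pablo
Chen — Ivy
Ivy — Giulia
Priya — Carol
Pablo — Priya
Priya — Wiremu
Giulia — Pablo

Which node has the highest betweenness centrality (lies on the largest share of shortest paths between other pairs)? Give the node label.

Unnormalized betweenness of each node: Carol:11/6, Chen:4, Giulia:1, Ivy:5/4, Pablo:13/4, Priya:7/2, Sara:1/3, Wiremu:5/6.
Chen has the largest value, 4, making it the main broker — the node through which the most shortest paths run.

Chen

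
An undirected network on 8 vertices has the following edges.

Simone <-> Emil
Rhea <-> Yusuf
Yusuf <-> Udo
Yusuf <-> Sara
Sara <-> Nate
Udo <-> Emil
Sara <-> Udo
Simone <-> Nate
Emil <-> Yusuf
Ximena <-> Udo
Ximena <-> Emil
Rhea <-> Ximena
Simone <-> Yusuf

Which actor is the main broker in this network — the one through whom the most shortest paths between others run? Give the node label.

Unnormalized betweenness of each node: Emil:7/3, Nate:1/2, Rhea:1/3, Sara:5/2, Simone:5/2, Udo:7/3, Ximena:1, Yusuf:11/2.
Yusuf has the largest value, 11/2, making it the main broker — the node through which the most shortest paths run.

Yusuf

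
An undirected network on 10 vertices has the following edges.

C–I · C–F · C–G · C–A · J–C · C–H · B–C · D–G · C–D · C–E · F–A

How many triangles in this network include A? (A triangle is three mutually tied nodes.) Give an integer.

1

A's neighbors: C and F.
Neighbor pairs that are themselves tied: A–C–F. Each forms one triangle with A, for 1 in total.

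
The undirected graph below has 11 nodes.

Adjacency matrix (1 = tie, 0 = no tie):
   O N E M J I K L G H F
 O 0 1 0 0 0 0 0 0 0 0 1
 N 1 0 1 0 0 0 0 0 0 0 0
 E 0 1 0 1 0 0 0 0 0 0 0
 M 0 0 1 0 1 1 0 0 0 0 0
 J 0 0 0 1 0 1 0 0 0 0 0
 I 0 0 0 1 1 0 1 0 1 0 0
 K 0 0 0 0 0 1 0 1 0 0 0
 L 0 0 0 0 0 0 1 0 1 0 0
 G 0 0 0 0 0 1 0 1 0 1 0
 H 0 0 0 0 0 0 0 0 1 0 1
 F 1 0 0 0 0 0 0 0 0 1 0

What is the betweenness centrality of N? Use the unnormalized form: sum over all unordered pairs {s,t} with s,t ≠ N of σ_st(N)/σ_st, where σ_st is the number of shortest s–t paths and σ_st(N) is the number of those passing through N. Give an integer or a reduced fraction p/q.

35/6

Pairs whose geodesics pass through N — O–E: 1; O–M: 1; O–J: 1; O–I: 1/2; O–K: 1/3; E–H: 1/2; E–F: 1; M–F: 1/2.
All other pairs contribute 0.
Summing the contributions gives betweenness(N) = 35/6.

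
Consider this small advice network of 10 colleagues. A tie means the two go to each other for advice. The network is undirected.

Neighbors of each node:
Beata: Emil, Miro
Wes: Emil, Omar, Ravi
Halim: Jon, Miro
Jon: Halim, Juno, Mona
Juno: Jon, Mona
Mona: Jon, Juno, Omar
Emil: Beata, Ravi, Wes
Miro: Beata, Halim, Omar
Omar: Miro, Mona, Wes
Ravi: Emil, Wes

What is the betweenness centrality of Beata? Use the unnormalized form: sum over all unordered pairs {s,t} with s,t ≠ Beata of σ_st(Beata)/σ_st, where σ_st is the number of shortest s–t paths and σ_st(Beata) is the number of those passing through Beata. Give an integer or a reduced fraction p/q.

7/2

Pairs whose geodesics pass through Beata — Jon–Emil: 1/2; Halim–Emil: 1; Halim–Ravi: 1/2; Miro–Emil: 1; Miro–Ravi: 1/2.
All other pairs contribute 0.
Summing the contributions gives betweenness(Beata) = 7/2.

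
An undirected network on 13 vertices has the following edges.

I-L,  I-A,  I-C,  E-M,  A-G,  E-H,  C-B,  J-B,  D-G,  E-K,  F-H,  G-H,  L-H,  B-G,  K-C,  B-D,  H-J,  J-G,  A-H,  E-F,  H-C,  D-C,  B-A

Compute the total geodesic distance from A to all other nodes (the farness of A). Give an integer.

Distances from A: B:1, C:2, D:2, E:2, F:2, G:1, H:1, I:1, J:2, K:3, L:2, M:3.
Sum = 1 + 2 + 2 + 2 + 2 + 1 + 1 + 1 + 2 + 3 + 2 + 3 = 22.

22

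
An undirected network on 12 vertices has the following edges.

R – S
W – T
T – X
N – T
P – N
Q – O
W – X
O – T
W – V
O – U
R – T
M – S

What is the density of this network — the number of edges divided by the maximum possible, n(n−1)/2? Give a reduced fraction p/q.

There are 12 edges and 12 nodes, so the maximum possible is C(12,2) = 66.
Density = 12/66 = 2/11.

2/11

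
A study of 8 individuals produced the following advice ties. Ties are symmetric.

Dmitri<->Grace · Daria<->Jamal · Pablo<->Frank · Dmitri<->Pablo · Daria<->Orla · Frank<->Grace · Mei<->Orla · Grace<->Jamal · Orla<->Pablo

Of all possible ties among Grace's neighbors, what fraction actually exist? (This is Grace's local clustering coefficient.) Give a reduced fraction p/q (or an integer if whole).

0

Grace's neighbors: Dmitri, Frank, and Jamal (k = 3).
Possible neighbor pairs: C(3,2) = 3. Edges among them: none → e = 0.
Clustering(Grace) = 0/3 = 0.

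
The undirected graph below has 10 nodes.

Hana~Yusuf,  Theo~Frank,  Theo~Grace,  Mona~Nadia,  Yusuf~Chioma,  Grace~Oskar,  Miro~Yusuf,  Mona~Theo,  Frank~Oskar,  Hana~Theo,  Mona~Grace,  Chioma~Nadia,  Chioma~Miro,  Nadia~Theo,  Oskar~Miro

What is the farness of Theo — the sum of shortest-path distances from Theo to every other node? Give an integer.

14

Distances from Theo: Chioma:2, Frank:1, Grace:1, Hana:1, Miro:3, Mona:1, Nadia:1, Oskar:2, Yusuf:2.
Sum = 2 + 1 + 1 + 1 + 3 + 1 + 1 + 2 + 2 = 14.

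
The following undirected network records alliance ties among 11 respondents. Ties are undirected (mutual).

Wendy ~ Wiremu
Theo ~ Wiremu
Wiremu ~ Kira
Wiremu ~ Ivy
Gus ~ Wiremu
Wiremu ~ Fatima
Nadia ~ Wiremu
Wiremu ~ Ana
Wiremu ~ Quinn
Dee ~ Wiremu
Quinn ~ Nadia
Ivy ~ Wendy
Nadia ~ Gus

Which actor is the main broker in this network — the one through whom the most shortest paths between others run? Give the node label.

Wiremu

Unnormalized betweenness of each node: Ana:0, Dee:0, Fatima:0, Gus:0, Ivy:0, Kira:0, Nadia:1/2, Quinn:0, Theo:0, Wendy:0, Wiremu:83/2.
Wiremu has the largest value, 83/2, making it the main broker — the node through which the most shortest paths run.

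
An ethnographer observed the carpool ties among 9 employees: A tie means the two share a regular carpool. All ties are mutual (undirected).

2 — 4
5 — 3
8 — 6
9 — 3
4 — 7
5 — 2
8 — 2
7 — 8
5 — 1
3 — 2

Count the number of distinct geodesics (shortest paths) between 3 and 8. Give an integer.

1

The shortest distance is 2, and the only length-2 path is 3–2–8. So there is exactly 1 shortest path.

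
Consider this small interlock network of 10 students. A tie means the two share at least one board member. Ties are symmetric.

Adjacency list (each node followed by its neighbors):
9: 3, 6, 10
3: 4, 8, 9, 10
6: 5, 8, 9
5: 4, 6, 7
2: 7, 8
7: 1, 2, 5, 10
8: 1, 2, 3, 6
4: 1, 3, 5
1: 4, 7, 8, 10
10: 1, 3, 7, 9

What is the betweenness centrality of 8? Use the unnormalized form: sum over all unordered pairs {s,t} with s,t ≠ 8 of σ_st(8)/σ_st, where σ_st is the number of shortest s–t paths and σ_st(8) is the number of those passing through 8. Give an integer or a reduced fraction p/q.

11/2

Pairs whose geodesics pass through 8 — 6–2: 1; 6–1: 1; 6–3: 1/2; 2–1: 1/2; 2–3: 1; 2–9: 2/3; 2–4: 2/4; 1–3: 1/3.
All other pairs contribute 0.
Summing the contributions gives betweenness(8) = 11/2.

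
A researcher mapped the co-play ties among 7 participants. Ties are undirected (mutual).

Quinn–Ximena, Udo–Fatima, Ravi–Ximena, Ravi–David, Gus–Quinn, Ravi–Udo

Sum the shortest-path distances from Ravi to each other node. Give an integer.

Distances from Ravi: David:1, Fatima:2, Gus:3, Quinn:2, Udo:1, Ximena:1.
Sum = 1 + 2 + 3 + 2 + 1 + 1 = 10.

10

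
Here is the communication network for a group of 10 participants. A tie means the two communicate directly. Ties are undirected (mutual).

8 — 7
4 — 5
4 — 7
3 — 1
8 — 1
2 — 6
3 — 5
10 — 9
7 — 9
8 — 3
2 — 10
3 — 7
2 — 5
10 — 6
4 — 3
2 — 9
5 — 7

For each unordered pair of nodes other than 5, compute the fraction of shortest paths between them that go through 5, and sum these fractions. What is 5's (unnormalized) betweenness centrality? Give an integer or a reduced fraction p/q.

28/3

Pairs whose geodesics pass through 5 — 2–7: 1/2; 2–1: 1; 2–3: 1; 2–8: 2/3; 2–4: 1; 10–1: 1/3; 10–3: 1/2; 10–4: 1/2; 6–7: 1/3; 6–1: 1; 6–3: 1; 6–8: 2/4; 6–4: 1.
All other pairs contribute 0.
Summing the contributions gives betweenness(5) = 28/3.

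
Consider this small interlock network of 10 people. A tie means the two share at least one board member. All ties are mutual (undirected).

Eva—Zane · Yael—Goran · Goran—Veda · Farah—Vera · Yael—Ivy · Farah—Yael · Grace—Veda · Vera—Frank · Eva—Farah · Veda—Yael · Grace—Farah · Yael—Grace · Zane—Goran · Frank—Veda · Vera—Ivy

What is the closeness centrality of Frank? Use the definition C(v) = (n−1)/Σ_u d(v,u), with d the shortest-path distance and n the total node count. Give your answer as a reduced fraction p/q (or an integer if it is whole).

1/2

Distances from Frank: Eva:3, Farah:2, Goran:2, Grace:2, Ivy:2, Veda:1, Vera:1, Yael:2, Zane:3. Sum = 18.
n = 10, so closeness = 9/18 = 1/2.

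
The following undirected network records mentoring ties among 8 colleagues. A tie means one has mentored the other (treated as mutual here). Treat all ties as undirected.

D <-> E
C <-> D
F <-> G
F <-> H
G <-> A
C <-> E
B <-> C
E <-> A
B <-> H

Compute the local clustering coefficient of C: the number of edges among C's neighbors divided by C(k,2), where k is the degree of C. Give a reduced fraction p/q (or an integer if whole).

C's neighbors: B, D, and E (k = 3).
Possible neighbor pairs: C(3,2) = 3. Edges among them: D–E → e = 1.
Clustering(C) = 1/3.

1/3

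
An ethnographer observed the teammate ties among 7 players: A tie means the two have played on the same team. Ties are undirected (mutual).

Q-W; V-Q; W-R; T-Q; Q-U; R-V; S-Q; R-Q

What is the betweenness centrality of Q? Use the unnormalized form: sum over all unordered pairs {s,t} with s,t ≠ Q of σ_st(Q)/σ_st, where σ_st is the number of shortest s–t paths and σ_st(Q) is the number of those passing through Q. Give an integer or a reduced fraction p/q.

Pairs whose geodesics pass through Q — V–U: 1; V–T: 1; V–W: 1/2; V–S: 1; U–R: 1; U–T: 1; U–W: 1; U–S: 1; R–T: 1; R–S: 1; T–W: 1; T–S: 1; W–S: 1.
All other pairs contribute 0.
Summing the contributions gives betweenness(Q) = 25/2.

25/2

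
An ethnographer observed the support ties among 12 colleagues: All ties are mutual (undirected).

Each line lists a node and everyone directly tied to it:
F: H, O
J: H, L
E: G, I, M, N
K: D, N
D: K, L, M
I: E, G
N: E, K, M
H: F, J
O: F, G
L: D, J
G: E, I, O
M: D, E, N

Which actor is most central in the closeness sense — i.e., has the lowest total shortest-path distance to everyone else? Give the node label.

Farness (sum of distances to all others) for each node — D:26, E:24, F:32, G:26, H:33, I:30, J:32, K:30, L:29, M:25, N:28, O:29.
The smallest farness is 24, for E, so E has the highest closeness.

E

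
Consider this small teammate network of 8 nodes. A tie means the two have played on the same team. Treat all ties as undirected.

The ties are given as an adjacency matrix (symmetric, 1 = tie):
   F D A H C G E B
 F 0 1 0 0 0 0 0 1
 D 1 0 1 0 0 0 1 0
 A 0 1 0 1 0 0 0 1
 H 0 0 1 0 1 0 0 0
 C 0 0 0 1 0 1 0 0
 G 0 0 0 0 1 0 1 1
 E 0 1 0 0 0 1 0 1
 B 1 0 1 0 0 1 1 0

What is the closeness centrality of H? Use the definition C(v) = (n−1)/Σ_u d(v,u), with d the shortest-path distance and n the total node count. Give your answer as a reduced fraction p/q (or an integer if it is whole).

Distances from H: A:1, B:2, C:1, D:2, E:3, F:3, G:2. Sum = 14.
n = 8, so closeness = 7/14 = 1/2.

1/2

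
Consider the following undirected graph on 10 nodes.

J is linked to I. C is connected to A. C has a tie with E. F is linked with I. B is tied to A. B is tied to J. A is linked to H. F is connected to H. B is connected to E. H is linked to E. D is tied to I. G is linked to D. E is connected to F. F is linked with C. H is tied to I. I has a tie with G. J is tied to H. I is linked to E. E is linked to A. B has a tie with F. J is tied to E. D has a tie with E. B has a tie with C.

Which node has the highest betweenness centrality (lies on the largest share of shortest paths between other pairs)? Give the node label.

E

Unnormalized betweenness of each node: A:7/12, B:4/3, C:1/4, D:17/12, E:115/12, F:2, G:0, H:5/3, I:22/3, J:5/6.
E has the largest value, 115/12, making it the main broker — the node through which the most shortest paths run.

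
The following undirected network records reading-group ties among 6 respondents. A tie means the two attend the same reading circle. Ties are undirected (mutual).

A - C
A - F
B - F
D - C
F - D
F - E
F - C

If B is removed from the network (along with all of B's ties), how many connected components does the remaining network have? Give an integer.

1

B's neighbors (F) remain reachable from one another through other ties, so the rest of the network stays in one piece.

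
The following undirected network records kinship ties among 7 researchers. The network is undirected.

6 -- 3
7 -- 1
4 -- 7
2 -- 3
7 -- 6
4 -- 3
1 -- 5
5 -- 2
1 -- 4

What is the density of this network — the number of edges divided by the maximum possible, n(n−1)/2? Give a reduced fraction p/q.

There are 9 edges and 7 nodes, so the maximum possible is C(7,2) = 21.
Density = 9/21 = 3/7.

3/7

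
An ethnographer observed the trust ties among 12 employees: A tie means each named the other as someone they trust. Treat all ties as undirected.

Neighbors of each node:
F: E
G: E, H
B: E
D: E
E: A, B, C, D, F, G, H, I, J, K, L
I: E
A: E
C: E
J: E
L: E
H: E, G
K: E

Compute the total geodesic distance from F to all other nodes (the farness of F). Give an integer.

Distances from F: A:2, B:2, C:2, D:2, E:1, G:2, H:2, I:2, J:2, K:2, L:2.
Sum = 2 + 2 + 2 + 2 + 1 + 2 + 2 + 2 + 2 + 2 + 2 = 21.

21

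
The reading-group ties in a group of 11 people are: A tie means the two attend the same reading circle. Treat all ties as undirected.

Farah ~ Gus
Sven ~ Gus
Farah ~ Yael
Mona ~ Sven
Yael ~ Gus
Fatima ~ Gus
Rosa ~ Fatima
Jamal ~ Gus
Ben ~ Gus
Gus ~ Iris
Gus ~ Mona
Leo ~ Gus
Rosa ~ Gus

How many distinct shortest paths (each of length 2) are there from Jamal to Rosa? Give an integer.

1

The shortest distance is 2, and the only length-2 path is Jamal–Gus–Rosa. So there is exactly 1 shortest path.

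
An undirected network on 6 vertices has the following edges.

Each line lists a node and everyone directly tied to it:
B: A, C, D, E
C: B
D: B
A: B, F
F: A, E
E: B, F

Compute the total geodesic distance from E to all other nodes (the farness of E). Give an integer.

8

Distances from E: A:2, B:1, C:2, D:2, F:1.
Sum = 2 + 1 + 2 + 2 + 1 = 8.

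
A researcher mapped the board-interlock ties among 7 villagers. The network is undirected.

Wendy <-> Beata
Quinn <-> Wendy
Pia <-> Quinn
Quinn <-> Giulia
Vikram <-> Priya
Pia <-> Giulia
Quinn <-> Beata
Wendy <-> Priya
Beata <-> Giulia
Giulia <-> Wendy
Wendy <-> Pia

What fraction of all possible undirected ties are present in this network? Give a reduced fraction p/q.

11/21

There are 11 edges and 7 nodes, so the maximum possible is C(7,2) = 21.
Density = 11/21.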